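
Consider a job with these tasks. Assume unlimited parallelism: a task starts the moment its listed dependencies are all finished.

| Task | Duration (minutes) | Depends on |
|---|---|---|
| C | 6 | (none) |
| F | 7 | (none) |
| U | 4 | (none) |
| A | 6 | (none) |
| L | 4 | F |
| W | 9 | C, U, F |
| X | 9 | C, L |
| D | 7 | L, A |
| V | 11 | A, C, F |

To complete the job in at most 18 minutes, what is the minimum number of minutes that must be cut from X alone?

Current finish: 20 minutes; target: 18.
X is on every critical path, so each minute cut from X cuts the finish by one (this holds down to a finish of 18).
Need 20 − 18 = 2 minutes off X → X becomes 7 minutes, finish becomes 18.

2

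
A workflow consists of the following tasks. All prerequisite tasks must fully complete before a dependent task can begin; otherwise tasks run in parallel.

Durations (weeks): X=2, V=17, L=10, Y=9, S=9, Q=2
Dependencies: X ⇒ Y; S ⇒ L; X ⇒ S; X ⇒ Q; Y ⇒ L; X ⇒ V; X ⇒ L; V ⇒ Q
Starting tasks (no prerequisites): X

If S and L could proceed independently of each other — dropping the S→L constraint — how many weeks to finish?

21

With the dependency in place, X→S→L = 2+9+10 = 21 sets the finish at 21 weeks.
Dropping S→L doesn't change L's earliest start (11); another predecessor still binds.
After: X→Y→L = 2+9+10 = 21 → 21 weeks.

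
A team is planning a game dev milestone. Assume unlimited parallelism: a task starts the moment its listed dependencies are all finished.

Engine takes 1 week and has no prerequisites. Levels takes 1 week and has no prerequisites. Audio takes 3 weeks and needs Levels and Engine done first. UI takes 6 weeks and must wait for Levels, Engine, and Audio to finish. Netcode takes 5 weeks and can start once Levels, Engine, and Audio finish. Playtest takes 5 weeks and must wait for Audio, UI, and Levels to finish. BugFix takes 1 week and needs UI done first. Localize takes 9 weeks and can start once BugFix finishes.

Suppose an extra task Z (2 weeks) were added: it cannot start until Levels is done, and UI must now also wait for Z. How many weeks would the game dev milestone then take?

20

Originally the game dev milestone takes 20 weeks.
With Z inserted, UI now waits for max(Levels, Engine, Audio, Z).
New critical path: Engine→Audio→UI→BugFix→Localize = 1+3+6+1+9 = 20 ⇒ 20 weeks.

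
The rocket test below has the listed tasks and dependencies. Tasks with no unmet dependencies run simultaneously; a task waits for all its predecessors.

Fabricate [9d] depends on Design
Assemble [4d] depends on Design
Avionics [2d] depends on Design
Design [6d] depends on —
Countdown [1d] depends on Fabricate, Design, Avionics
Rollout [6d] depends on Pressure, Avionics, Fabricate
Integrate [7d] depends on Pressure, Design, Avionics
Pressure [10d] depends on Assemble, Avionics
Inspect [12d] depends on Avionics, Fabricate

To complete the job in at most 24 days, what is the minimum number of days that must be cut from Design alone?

Current finish: 27 days; target: 24.
Design is on every critical path, so each day cut from Design cuts the finish by one (this holds down to a finish of 22).
Need 27 − 24 = 3 days off Design → Design becomes 3 days, finish becomes 24.

3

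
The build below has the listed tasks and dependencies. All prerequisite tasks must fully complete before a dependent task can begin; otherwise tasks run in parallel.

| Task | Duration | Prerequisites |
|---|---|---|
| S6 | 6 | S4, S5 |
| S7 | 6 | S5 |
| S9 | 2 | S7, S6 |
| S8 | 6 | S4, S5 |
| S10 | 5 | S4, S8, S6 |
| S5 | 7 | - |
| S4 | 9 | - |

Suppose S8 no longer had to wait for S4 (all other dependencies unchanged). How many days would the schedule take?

20

Before: longest chain S4→S6→S10 = 9+6+5 = 20, finish 20.
Without S4→S8, S8's earliest start moves from 9 to 7.
New critical path: S4→S6→S10 = 9+6+5 = 20 ⇒ 20 days.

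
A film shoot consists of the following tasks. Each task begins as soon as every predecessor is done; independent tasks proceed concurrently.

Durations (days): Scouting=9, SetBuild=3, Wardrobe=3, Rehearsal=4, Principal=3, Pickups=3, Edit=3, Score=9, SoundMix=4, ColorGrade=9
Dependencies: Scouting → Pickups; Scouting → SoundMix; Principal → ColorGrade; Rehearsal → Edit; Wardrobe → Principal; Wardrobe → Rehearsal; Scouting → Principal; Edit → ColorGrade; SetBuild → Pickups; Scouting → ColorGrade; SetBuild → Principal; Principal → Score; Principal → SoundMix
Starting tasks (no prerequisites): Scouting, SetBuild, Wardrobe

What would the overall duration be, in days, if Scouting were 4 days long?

Actual critical path: Scouting→Principal→Score = 9+3+9 = 21 ⇒ 21 days.
Since Scouting is critical, the -5 change carries straight to that chain (now 16 days).
The binding chain switches to Wardrobe→Rehearsal→Edit→ColorGrade = 3+4+3+9 = 19; finish 19 days.

19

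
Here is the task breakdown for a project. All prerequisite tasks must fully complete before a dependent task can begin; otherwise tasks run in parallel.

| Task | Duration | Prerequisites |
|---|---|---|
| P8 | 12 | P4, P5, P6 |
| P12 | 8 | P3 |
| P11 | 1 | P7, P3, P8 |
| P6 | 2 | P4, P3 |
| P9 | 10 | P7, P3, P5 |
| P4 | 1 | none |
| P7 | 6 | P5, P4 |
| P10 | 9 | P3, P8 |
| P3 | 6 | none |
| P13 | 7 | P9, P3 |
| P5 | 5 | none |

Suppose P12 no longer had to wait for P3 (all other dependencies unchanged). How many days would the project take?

Before: longest chain P3→P6→P8→P10 = 6+2+12+9 = 29, finish 29.
Without P3→P12, P12's earliest start moves from 6 to 0.
The longest chain is now P3→P6→P8→P10 = 6+2+12+9 = 29, so the project takes 29 days.

29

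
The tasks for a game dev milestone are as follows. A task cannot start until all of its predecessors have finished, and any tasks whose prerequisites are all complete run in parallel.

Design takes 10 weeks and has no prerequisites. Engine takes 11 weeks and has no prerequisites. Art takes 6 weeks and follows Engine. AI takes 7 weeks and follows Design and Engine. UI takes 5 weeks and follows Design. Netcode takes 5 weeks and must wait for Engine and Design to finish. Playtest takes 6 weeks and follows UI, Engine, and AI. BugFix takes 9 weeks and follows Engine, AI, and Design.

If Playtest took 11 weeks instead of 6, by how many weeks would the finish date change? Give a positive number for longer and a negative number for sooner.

2

The binding path is Engine→AI→BugFix = 11+7+9 = 27; finish at 27 weeks.
Playtest has 3 weeks of float (longest path through it is 24).
New critical path: Engine→AI→Playtest = 11+7+11 = 29 ⇒ 29 weeks.
Change in finish: 29 − 27 = +2 weeks.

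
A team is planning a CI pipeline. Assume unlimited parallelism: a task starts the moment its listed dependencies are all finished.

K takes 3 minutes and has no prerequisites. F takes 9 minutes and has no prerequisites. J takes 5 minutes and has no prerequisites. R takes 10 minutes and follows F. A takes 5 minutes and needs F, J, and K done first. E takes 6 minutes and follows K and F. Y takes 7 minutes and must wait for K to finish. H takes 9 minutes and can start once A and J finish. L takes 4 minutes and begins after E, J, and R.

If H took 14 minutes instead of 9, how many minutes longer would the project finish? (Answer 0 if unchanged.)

5

As given, the longest chain is F→A→H = 9+5+9 = 23, so the finish is 23 minutes.
H is on the critical path; changing it to 14 makes that path 28 minutes.
No other chain overtakes it, so the finish is 28 minutes.
Change in finish: 28 − 23 = +5 minutes.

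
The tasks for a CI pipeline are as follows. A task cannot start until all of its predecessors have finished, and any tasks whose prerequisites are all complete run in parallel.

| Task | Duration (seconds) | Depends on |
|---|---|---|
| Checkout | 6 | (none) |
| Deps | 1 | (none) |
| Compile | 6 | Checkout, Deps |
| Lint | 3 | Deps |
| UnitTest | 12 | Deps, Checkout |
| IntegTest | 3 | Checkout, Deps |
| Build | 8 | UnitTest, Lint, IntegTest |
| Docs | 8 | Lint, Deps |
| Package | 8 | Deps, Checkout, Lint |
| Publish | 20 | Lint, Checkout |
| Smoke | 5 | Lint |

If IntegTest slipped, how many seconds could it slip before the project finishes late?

9

Checkout→UnitTest→Build = 6+12+8 = 26 sets the makespan at 26 seconds.
The longest chain containing IntegTest totals 17 seconds.
Float = 26 − 17 = 9.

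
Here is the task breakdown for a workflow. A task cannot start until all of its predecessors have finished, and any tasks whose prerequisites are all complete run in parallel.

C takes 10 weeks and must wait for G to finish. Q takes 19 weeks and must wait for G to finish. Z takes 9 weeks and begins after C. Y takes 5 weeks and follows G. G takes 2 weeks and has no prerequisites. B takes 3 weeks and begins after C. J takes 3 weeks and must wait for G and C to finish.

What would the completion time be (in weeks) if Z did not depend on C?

Before: longest chain G→C→Z = 2+10+9 = 21, finish 21.
Without C→Z, Z's earliest start moves from 12 to 0.
After: G→Q = 2+19 = 21 → 21 weeks.

21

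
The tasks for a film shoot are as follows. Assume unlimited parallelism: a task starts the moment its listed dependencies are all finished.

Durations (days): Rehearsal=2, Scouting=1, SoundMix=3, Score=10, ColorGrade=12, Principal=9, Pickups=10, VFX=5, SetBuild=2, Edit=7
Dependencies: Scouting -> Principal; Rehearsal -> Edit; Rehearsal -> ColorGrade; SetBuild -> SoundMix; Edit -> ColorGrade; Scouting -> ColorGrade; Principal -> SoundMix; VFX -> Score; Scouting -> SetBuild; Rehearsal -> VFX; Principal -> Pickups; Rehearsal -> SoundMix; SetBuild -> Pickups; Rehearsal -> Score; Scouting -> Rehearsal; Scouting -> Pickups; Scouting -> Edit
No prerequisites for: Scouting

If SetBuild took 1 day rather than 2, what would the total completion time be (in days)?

22

As given, the longest chain is Scouting→Rehearsal→Edit→ColorGrade = 1+2+7+12 = 22, so the finish is 22 days.
The longest path through SetBuild is only 13 days, so SetBuild has float 9.
No other chain overtakes it, so the finish is 22 days.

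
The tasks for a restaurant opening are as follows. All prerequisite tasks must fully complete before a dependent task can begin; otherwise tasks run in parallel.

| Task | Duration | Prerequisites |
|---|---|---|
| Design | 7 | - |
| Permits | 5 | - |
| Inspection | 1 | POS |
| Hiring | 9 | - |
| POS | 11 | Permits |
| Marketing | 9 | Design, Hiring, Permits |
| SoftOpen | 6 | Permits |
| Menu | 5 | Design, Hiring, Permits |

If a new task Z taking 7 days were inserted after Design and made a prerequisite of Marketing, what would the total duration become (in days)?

Originally the project takes 18 days.
With Z inserted, Marketing now waits for max(Design, Hiring, Permits, Z).
New critical path: Design→Z→Marketing = 7+7+9 = 23 ⇒ 23 days.

23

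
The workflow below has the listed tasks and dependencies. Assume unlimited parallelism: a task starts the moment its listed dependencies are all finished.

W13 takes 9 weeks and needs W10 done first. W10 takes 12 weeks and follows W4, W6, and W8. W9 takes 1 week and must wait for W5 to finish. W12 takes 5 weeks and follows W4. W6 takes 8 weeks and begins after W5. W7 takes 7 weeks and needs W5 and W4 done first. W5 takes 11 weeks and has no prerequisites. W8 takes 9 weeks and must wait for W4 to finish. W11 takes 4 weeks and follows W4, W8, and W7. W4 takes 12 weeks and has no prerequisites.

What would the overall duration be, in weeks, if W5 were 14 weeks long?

As given, the longest chain is W4→W8→W10→W13 = 12+9+12+9 = 42, so the finish is 42 weeks.
The longest path through W5 is only 40 weeks, so W5 has float 2.
The binding chain switches to W5→W6→W10→W13 = 14+8+12+9 = 43; finish 43 weeks.

43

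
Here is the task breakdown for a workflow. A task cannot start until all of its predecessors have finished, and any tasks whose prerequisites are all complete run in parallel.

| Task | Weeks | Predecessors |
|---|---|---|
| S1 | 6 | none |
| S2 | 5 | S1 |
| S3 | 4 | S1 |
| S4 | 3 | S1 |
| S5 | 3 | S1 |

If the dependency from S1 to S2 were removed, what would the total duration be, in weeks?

10

Original critical path: S1→S2 = 6+5 = 11 ⇒ 11 weeks.
Without S1→S2, S2's earliest start moves from 6 to 0.
The longest chain is now S1→S3 = 6+4 = 10, so the workflow takes 10 weeks.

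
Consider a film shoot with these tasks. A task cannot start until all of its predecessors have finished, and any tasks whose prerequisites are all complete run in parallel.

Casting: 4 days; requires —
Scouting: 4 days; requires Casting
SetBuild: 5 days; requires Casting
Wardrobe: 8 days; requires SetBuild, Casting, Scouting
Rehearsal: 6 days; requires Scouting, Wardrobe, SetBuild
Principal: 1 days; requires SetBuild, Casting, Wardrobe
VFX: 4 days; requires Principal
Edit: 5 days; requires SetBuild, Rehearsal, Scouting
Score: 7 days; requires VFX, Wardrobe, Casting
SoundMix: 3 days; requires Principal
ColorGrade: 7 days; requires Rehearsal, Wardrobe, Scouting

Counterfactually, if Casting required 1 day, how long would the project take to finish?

Critical path before the change: Casting→SetBuild→Wardrobe→Rehearsal→ColorGrade = 4+5+8+6+7 = 30 giving 30 days.
Since Casting is critical, the -3 change carries straight to that chain (now 27 days).
That remains the longest chain; total 27 days.

27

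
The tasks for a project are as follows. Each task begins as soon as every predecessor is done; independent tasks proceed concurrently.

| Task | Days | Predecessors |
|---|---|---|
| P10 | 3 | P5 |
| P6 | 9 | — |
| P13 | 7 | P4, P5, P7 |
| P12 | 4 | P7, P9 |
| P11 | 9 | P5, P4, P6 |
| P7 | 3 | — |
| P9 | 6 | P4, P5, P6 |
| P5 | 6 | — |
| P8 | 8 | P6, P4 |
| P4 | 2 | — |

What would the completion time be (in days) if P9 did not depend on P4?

Original critical path: P6→P9→P12 = 9+6+4 = 19 ⇒ 19 days.
Dropping P4→P9 doesn't change P9's earliest start (9); another predecessor still binds.
The longest chain is now P6→P9→P12 = 9+6+4 = 19, so the project takes 19 days.

19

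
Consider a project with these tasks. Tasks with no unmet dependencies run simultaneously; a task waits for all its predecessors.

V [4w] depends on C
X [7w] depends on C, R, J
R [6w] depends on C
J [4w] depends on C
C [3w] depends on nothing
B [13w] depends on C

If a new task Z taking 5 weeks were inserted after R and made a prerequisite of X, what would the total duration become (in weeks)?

21

Originally the plan takes 16 weeks.
With Z inserted, X now waits for max(C, R, J, Z).
New critical path: C→R→Z→X = 3+6+5+7 = 21 ⇒ 21 weeks.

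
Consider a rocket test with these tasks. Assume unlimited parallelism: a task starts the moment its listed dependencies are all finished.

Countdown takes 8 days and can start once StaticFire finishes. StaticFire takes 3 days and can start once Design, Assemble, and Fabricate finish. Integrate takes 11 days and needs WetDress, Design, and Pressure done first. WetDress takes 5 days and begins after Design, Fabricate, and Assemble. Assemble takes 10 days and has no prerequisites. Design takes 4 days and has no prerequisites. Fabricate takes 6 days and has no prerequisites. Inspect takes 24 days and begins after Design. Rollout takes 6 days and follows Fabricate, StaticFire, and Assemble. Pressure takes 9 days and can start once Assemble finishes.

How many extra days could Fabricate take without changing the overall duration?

The longest chain is Assemble→Pressure→Integrate = 10+9+11 = 30; overall finish 30 days.
Fabricate finishes as early as 6 and must finish by 14.
Slack of Fabricate = 8 − 0 = 8 days.

8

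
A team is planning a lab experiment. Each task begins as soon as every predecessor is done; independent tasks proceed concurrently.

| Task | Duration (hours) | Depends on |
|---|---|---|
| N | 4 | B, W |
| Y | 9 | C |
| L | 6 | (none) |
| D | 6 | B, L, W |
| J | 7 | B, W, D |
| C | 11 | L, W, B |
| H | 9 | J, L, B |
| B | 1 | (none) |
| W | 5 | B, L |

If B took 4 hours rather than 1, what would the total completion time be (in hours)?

33

Critical path before the change: L→W→D→J→H = 6+5+6+7+9 = 33 giving 33 hours.
B has 5 hours of float (longest path through it is 28).
No other chain overtakes it, so the finish is 33 hours.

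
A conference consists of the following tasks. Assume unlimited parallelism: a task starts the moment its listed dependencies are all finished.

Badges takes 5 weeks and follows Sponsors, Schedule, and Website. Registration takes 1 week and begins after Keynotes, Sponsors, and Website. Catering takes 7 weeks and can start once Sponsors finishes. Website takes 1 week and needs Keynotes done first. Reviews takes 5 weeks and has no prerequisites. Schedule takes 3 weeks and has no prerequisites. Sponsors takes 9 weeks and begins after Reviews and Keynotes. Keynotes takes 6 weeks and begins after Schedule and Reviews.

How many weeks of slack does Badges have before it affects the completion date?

Reviews→Keynotes→Sponsors→Catering = 5+6+9+7 = 27 sets the makespan at 27 weeks.
Longest path through Badges: 25 weeks (earliest finish 25, latest finish 27).
So Badges can slip 27 − 25 = 2 weeks.

2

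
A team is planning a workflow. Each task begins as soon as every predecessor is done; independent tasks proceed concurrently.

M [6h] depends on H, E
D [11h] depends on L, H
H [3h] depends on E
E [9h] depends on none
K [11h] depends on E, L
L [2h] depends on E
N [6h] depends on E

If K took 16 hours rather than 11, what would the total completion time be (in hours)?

Baseline: E→H→D = 9+3+11 = 23 → 23 hours.
The longest path through K is only 22 hours, so K has float 1.
New critical path: E→L→K = 9+2+16 = 27 ⇒ 27 hours.

27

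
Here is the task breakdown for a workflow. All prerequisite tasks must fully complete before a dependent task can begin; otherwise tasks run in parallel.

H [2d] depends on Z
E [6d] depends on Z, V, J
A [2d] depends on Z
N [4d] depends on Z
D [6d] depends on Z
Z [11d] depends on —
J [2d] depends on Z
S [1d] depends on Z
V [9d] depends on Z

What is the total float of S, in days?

14

The longest chain is Z→V→E = 11+9+6 = 26; overall finish 26 days.
Longest path through S: 12 days (earliest finish 12, latest finish 26).
Float = 26 − 12 = 14.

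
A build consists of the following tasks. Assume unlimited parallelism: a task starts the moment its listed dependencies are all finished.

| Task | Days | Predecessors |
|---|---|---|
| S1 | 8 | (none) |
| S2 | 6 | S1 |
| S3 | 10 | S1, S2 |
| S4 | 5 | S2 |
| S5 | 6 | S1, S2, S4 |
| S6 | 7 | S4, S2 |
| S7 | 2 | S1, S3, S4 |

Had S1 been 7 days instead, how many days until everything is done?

Critical path before the change: S1→S2→S3→S7 = 8+6+10+2 = 26 giving 26 days.
S1 lies on that path, so at 7 days the path becomes 25 days.
No other chain overtakes it, so the finish is 25 days.

25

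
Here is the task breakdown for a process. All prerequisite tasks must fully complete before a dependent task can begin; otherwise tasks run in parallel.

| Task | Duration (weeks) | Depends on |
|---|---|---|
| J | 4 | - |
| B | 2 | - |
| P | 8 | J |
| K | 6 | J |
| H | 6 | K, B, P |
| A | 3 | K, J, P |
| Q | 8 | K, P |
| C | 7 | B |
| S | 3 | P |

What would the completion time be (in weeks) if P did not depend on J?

18

Before: longest chain J→P→Q = 4+8+8 = 20, finish 20.
Without J→P, P's earliest start moves from 4 to 0.
The longest chain is now J→K→Q = 4+6+8 = 18, so the plan takes 18 weeks.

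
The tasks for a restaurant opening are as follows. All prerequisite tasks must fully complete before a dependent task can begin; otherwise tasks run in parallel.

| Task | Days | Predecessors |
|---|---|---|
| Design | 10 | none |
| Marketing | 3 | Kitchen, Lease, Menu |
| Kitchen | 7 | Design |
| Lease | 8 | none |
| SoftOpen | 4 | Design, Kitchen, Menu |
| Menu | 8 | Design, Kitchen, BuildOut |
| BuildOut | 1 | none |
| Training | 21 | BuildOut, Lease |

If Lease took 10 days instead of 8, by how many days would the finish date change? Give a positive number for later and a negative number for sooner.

Critical path before the change: Lease→Training = 8+21 = 29 giving 29 days.
Lease is on the critical path; changing it to 10 makes that path 31 days.
That remains the longest chain; total 31 days.
Change in finish: 31 − 29 = +2 days.

2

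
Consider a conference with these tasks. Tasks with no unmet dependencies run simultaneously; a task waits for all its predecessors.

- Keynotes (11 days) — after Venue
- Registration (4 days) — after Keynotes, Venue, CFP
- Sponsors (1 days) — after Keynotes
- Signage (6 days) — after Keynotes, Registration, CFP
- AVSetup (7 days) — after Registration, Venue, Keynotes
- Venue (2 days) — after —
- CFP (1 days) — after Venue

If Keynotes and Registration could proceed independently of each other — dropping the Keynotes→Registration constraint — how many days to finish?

With the dependency in place, Venue→Keynotes→Registration→AVSetup = 2+11+4+7 = 24 sets the finish at 24 days.
Without Keynotes→Registration, Registration's earliest start moves from 13 to 3.
The longest chain is now Venue→Keynotes→AVSetup = 2+11+7 = 20, so the plan takes 20 days.

20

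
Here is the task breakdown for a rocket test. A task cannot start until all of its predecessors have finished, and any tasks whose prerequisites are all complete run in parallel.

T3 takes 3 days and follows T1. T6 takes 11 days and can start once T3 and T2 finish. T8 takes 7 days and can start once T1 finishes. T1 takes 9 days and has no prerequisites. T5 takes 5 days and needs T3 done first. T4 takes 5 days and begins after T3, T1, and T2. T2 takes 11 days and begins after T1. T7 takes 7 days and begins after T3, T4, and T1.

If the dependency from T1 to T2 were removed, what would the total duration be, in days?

Before: longest chain T1→T2→T4→T7 = 9+11+5+7 = 32, finish 32.
Without T1→T2, T2's earliest start moves from 9 to 0.
New critical path: T1→T3→T4→T7 = 9+3+5+7 = 24 ⇒ 24 days.

24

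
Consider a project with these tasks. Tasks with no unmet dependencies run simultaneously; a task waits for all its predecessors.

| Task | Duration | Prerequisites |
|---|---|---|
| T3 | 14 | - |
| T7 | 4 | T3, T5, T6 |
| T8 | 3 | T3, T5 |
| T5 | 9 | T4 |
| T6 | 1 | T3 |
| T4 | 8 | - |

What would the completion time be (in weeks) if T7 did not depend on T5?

20

Before: longest chain T4→T5→T7 = 8+9+4 = 21, finish 21.
Without T5→T7, T7's earliest start moves from 17 to 15.
The longest chain is now T4→T5→T8 = 8+9+3 = 20, so the plan takes 20 weeks.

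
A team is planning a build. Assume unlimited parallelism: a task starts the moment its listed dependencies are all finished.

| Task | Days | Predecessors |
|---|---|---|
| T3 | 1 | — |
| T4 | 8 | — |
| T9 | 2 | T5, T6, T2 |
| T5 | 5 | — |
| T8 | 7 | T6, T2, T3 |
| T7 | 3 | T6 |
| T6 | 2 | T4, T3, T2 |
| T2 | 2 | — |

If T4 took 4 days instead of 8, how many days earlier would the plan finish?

Baseline: T4→T6→T8 = 8+2+7 = 17 → 17 days.
T4 is on the critical path; changing it to 4 makes that path 13 days.
That remains the longest chain; total 13 days.
Change in finish: 13 − 17 = -4 days.

4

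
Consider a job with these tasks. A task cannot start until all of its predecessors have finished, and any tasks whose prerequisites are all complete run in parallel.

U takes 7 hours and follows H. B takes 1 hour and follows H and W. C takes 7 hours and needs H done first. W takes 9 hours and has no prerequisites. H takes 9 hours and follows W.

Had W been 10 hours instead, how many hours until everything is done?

Baseline: W→H→C = 9+9+7 = 25 → 25 hours.
Since W is critical, the +1 change carries straight to that chain (now 26 hours).
No other chain overtakes it, so the finish is 26 hours.

26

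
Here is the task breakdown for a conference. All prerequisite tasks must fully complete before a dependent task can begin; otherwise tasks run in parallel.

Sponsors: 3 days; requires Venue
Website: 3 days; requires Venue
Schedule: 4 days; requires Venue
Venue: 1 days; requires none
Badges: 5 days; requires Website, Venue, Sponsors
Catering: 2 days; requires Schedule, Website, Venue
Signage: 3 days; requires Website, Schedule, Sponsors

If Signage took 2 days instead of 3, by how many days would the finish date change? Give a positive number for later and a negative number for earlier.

Baseline: Venue→Sponsors→Badges = 1+3+5 = 9 → 9 days.
The longest path through Signage is only 8 days, so Signage has float 1.
The critical path is still Venue→Sponsors→Badges; finish is now 9 days.
Change in finish: 9 − 9 = +0 days.

0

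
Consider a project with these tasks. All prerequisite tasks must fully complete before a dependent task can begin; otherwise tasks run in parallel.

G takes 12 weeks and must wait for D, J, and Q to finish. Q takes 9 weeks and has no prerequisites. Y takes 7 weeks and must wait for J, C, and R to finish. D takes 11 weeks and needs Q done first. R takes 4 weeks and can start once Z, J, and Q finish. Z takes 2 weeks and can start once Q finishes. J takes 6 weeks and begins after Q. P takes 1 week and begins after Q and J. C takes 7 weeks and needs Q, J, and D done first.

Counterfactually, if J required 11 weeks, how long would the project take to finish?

Actual critical path: Q→D→C→Y = 9+11+7+7 = 34 ⇒ 34 weeks.
J has 5 weeks of float (longest path through it is 29).
New critical path: Q→J→C→Y = 9+11+7+7 = 34 ⇒ 34 weeks.

34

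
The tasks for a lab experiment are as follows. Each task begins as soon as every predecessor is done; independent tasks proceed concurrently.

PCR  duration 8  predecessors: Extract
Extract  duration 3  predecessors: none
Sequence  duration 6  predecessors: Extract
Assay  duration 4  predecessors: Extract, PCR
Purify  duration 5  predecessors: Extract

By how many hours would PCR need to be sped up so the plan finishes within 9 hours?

Current finish: 15 hours; target: 9.
PCR is on every critical path, so each hour cut from PCR cuts the finish by one (this holds down to a finish of 9).
Need 15 − 9 = 6 hours off PCR → PCR becomes 2 hours, finish becomes 9.

6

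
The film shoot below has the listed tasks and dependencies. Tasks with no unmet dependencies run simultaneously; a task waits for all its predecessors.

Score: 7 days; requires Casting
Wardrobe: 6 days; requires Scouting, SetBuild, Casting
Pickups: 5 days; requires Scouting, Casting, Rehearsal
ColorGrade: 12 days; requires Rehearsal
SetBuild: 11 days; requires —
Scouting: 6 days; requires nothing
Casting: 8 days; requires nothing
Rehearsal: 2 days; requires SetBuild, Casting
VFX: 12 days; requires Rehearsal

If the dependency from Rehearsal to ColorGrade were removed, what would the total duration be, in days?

Before: longest chain SetBuild→Rehearsal→VFX = 11+2+12 = 25, finish 25.
Without Rehearsal→ColorGrade, ColorGrade's earliest start moves from 13 to 0.
After: SetBuild→Rehearsal→VFX = 11+2+12 = 25 → 25 days.

25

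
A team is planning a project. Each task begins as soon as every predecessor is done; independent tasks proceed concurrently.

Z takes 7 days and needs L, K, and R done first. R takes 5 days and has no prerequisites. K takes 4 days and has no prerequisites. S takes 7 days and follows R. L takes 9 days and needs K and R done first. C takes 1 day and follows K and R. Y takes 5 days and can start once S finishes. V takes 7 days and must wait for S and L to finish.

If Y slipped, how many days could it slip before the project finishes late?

The longest chain is R→L→Z = 5+9+7 = 21; overall finish 21 days.
The longest chain containing Y totals 17 days.
Float = 21 − 17 = 4.

4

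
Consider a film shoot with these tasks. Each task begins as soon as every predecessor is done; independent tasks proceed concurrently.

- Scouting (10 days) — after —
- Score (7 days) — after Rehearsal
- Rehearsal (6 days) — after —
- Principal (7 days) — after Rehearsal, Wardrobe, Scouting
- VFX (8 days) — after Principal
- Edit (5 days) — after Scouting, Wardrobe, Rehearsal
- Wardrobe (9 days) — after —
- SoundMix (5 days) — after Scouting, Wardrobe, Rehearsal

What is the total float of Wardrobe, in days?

Scouting→Principal→VFX = 10+7+8 = 25 sets the makespan at 25 days.
Longest path through Wardrobe: 24 days (earliest finish 9, latest finish 10).
So Wardrobe can slip 10 − 9 = 1 day.

1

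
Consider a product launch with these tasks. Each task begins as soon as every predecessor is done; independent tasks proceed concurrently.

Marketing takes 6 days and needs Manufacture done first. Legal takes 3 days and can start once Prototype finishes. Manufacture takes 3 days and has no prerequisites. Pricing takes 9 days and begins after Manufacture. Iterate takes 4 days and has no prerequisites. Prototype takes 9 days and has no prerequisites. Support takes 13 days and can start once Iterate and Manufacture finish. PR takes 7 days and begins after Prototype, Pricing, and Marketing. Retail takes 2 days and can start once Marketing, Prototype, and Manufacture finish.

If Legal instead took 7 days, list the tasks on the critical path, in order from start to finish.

The binding path is Manufacture→Pricing→PR = 3+9+7 = 19; finish at 19 days.
Legal has 7 days of float (longest path through it is 12).
No other chain overtakes it, so the finish is 19 days.

Manufacture, Pricing, PR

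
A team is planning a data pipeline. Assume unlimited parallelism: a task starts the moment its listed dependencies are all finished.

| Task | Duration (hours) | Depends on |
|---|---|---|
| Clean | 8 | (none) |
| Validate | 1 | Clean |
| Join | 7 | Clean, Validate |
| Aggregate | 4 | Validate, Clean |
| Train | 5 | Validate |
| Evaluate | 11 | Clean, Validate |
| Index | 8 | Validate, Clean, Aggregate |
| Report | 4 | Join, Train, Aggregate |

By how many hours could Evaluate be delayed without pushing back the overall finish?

Critical path: Clean→Validate→Aggregate→Index = 8+1+4+8 = 21, so the finish is 21 hours.
The longest chain containing Evaluate totals 20 hours.
So Evaluate can slip 21 − 20 = 1 hour.

1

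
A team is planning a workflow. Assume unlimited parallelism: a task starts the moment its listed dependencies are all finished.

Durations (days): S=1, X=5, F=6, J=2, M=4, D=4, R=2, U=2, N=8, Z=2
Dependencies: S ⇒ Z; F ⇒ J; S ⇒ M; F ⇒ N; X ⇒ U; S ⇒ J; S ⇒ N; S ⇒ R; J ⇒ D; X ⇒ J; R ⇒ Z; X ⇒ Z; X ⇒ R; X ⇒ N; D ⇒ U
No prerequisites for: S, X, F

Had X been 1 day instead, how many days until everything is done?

14

Critical path before the change: F→J→D→U = 6+2+4+2 = 14 giving 14 days.
X is off the critical path — its longest chain is 13 days, giving 1 of slack.
That remains the longest chain; total 14 days.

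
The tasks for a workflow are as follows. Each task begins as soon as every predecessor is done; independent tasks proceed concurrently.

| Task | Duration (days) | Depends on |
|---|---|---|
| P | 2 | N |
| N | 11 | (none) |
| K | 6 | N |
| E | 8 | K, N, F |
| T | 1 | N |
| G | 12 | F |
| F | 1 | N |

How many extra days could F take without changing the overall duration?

1

N→K→E = 11+6+8 = 25 sets the makespan at 25 days.
The longest chain containing F totals 24 days.
So F can slip 13 − 12 = 1 day.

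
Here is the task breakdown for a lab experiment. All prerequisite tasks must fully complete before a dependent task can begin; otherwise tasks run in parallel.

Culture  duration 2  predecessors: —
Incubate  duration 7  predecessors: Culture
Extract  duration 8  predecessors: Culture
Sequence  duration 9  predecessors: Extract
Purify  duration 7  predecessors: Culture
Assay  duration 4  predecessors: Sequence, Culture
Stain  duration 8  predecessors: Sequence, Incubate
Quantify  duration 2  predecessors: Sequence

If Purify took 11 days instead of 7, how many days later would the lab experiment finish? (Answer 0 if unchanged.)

0

Actual critical path: Culture→Extract→Sequence→Stain = 2+8+9+8 = 27 ⇒ 27 days.
Purify is off the critical path — its longest chain is 9 days, giving 18 of slack.
No other chain overtakes it, so the finish is 27 days.
Change in finish: 27 − 27 = +0 days.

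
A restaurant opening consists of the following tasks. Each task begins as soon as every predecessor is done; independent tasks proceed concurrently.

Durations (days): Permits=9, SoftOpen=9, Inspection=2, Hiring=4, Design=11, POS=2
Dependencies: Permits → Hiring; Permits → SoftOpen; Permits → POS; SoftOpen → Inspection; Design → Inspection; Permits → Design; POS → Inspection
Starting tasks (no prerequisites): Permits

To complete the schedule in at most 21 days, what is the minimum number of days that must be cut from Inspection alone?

1

Current finish: 22 days; target: 21.
Inspection is on every critical path, so each day cut from Inspection cuts the finish by one (this holds down to a finish of 21).
Need 22 − 21 = 1 day off Inspection → Inspection becomes 1 day, finish becomes 21.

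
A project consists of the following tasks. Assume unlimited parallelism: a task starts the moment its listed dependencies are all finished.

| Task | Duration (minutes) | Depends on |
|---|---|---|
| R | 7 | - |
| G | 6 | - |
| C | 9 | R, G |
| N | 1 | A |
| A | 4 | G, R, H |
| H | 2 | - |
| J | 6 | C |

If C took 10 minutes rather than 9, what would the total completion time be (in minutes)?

23

Actual critical path: R→C→J = 7+9+6 = 22 ⇒ 22 minutes.
Since C is critical, the +1 change carries straight to that chain (now 23 minutes).
No other chain overtakes it, so the finish is 23 minutes.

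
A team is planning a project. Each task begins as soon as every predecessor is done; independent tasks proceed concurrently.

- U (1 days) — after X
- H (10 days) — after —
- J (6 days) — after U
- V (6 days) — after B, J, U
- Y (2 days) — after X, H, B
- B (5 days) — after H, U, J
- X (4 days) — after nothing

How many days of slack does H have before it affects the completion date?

1

Critical path: X→U→J→B→V = 4+1+6+5+6 = 22, so the finish is 22 days.
H finishes as early as 10 and must finish by 11.
So H can slip 11 − 10 = 1 day.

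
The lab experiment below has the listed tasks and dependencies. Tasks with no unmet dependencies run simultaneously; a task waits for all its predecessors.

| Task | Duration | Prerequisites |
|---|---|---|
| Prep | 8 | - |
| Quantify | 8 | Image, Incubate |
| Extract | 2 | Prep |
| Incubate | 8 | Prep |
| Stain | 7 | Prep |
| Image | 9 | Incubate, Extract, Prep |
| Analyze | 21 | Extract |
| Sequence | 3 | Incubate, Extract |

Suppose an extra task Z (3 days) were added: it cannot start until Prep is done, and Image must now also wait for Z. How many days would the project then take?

Originally the project takes 33 days.
With Z inserted, Image now waits for max(Incubate, Extract, Prep, Z).
New critical path: Prep→Incubate→Image→Quantify = 8+8+9+8 = 33 ⇒ 33 days.

33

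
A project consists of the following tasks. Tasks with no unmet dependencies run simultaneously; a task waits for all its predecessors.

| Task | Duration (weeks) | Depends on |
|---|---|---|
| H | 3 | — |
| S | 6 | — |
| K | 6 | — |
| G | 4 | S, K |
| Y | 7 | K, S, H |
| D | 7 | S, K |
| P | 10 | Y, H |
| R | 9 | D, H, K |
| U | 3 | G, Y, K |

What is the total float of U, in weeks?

7

S→Y→P = 6+7+10 = 23 sets the makespan at 23 weeks.
U finishes as early as 16 and must finish by 23.
Slack of U = 20 − 13 = 7 weeks.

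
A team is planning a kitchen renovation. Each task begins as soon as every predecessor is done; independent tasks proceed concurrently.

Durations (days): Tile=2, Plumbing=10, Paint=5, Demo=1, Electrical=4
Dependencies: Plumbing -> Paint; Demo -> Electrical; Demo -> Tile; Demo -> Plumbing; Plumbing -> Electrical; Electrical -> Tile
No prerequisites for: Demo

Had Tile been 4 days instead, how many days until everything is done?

Critical path before the change: Demo→Plumbing→Electrical→Tile = 1+10+4+2 = 17 giving 17 days.
Since Tile is critical, the +2 change carries straight to that chain (now 19 days).
That remains the longest chain; total 19 days.

19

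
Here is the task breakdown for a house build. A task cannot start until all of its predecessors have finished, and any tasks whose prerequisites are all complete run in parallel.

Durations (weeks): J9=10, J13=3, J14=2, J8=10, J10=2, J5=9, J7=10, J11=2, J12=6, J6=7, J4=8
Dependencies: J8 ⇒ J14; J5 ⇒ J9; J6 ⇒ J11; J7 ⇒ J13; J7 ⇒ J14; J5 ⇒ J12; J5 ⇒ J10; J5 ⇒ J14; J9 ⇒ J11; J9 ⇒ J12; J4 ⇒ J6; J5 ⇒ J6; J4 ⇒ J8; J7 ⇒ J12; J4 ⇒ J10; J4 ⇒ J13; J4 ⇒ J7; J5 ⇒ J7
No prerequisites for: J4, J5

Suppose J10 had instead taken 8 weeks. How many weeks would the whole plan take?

25

The binding path is J5→J7→J12 = 9+10+6 = 25; finish at 25 weeks.
J10 has 14 weeks of float (longest path through it is 11).
No other chain overtakes it, so the finish is 25 weeks.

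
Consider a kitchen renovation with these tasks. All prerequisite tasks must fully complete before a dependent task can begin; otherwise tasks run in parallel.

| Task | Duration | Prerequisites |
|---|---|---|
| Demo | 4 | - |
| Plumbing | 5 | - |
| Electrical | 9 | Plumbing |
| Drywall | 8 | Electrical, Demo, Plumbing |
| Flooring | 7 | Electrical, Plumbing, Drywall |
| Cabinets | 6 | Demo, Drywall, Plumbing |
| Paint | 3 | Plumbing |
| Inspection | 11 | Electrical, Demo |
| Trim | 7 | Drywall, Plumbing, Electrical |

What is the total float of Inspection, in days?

4

Plumbing→Electrical→Drywall→Flooring = 5+9+8+7 = 29 sets the makespan at 29 days.
Longest path through Inspection: 25 days (earliest finish 25, latest finish 29).
Slack of Inspection = 18 − 14 = 4 days.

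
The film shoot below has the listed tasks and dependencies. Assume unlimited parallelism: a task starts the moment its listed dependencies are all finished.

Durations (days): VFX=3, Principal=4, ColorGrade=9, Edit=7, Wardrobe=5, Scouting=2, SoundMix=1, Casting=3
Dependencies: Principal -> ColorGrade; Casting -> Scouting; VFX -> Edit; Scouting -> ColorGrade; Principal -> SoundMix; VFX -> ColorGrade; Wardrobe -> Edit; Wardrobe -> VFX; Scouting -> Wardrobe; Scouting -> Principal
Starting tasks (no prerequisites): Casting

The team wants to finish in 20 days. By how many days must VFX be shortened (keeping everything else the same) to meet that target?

Current finish: 22 days; target: 20.
VFX is on every critical path, so each day cut from VFX cuts the finish by one (this holds down to a finish of 20).
Need 22 − 20 = 2 days off VFX → VFX becomes 1 day, finish becomes 20.

2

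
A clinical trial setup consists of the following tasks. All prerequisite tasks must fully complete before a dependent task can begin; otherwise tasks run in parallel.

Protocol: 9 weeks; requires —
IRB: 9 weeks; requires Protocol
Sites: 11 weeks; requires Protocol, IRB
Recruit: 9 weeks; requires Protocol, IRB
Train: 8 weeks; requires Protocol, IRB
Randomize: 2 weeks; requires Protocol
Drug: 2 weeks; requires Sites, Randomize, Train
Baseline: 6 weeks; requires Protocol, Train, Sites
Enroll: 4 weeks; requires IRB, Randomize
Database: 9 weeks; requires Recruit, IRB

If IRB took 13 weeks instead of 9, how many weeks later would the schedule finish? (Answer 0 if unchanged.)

Actual critical path: Protocol→IRB→Recruit→Database = 9+9+9+9 = 36 ⇒ 36 weeks.
Since IRB is critical, the +4 change carries straight to that chain (now 40 weeks).
The critical path is still Protocol→IRB→Recruit→Database; finish is now 40 weeks.
Change in finish: 40 − 36 = +4 weeks.

4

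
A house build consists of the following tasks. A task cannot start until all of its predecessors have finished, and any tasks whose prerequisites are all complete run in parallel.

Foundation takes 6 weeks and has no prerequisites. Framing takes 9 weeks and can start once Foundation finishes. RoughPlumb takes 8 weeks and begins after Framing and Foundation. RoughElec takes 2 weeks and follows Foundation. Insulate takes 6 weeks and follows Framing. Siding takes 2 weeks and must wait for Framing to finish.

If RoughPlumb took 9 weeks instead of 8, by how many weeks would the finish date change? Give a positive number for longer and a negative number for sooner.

1

Actual critical path: Foundation→Framing→RoughPlumb = 6+9+8 = 23 ⇒ 23 weeks.
Since RoughPlumb is critical, the +1 change carries straight to that chain (now 24 weeks).
That remains the longest chain; total 24 weeks.
Change in finish: 24 − 23 = +1 weeks.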